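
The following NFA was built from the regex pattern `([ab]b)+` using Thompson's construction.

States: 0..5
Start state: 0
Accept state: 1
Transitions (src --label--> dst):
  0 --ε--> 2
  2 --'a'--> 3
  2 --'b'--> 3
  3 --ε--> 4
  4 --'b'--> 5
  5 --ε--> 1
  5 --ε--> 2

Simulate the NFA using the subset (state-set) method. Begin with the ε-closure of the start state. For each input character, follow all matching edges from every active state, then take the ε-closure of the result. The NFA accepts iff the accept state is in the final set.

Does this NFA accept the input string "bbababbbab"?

Answer: ACCEPT

Derivation:
start: ε-closure({0}) = {0,2}
'b' @ 1: {3,4}
'b' @ 2: {1,2,5}  [accepting]
'a' @ 3: {3,4}
'b' @ 4: {1,2,5}  [accepting]
'a' @ 5: {3,4}
'b' @ 6: {1,2,5}  [accepting]
'b' @ 7: {3,4}
'b' @ 8: {1,2,5}  [accepting]
'a' @ 9: {3,4}
'b' @ 10: {1,2,5}  [accepting]
after full input: {1,2,5}  (accept=1 in)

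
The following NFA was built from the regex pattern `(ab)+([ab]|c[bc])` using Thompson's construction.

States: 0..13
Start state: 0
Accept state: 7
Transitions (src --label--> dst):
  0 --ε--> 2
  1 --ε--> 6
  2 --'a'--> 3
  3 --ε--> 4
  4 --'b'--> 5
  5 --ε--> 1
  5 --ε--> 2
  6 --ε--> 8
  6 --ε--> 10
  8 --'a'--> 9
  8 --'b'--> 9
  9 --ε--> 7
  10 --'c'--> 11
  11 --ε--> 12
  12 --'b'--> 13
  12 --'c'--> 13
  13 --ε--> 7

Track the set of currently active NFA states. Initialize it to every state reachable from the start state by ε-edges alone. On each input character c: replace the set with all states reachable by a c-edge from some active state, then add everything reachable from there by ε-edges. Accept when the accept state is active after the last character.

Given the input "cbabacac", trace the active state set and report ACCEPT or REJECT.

Answer: REJECT

Trace:
S₀ = ε-closure({0}) = {0,2}
'c' @ 1: {}  — dead — no transitions
rest 'babacac' ignored (set empty)
after full input: {}  (accept=7 not in)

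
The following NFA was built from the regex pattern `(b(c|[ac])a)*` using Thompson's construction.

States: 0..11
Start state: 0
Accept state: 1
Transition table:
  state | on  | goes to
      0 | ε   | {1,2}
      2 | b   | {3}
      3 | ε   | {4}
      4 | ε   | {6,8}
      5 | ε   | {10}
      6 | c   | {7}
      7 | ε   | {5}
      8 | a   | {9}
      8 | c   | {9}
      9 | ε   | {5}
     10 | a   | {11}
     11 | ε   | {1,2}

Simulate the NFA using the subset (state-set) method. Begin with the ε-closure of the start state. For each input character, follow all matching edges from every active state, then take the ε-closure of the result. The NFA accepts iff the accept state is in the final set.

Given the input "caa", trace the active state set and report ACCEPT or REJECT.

Answer: REJECT

Steps:
S₀ = ε-closure({0}) = {0,1,2}
'c' @ 1: {}  — state set empty
rest 'aa' ignored (set empty)
after full input: {}  (accept=1 not in)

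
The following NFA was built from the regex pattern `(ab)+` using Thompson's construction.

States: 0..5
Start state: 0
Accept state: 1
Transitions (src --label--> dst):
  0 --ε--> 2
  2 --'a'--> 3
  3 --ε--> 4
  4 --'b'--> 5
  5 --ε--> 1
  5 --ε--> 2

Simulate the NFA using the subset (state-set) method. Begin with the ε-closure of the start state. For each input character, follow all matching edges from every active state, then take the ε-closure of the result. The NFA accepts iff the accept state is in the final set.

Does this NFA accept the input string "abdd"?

Answer: REJECT

Steps:
initial (ε-close {0}): {0,2}
'a' @ 1: {3,4}
'b' @ 2: {1,2,5}  ✓accept
'd' @ 3: {}  — state set empty
rest 'd' ignored (set empty)
after full input: {}  (accept=1 not in)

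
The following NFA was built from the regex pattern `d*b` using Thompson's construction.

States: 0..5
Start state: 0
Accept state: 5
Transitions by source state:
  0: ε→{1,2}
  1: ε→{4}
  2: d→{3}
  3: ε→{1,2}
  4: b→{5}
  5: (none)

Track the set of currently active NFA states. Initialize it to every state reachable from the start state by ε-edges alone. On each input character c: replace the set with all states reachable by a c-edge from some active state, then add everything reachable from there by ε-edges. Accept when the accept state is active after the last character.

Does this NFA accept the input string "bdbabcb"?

Answer: REJECT

Derivation:
start: ε-closure({0}) = {0,1,2,4}
'b' @ 1: {5}  ✓accept
'd' @ 2: {}  — state set empty
rest 'babcb' ignored (set empty)
after full input: {}  (accept=5 not in)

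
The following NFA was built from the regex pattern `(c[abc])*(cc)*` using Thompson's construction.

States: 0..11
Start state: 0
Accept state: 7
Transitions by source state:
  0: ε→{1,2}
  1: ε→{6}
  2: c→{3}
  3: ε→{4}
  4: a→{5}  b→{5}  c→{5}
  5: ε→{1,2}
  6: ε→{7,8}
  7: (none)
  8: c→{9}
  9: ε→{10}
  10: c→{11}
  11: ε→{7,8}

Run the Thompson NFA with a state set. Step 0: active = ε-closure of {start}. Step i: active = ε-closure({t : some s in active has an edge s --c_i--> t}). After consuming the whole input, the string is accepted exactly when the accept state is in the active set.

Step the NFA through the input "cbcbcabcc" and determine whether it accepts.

Answer: REJECT

Derivation:
initial (ε-close {0}): {0,1,2,6,7,8}
'c' @ 1: {3,4,9,10}
'b' @ 2: {1,2,5,6,7,8}  (accept∈set)
'c' @ 3: {3,4,9,10}
'b' @ 4: {1,2,5,6,7,8}  (accept∈set)
'c' @ 5: {3,4,9,10}
'a' @ 6: {1,2,5,6,7,8}  (accept∈set)
'b' @ 7: {}  — dead — no transitions
rest 'cc' ignored (set empty)
after full input: {}  (accept=7 not in)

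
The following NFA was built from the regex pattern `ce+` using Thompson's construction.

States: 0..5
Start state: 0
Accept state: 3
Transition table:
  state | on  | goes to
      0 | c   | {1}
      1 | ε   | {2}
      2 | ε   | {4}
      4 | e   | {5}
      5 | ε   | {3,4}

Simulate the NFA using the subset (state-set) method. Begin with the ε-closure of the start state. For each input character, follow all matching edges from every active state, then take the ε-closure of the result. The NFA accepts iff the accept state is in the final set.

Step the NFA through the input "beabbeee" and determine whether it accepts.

Answer: REJECT

Steps:
S₀ = ε-closure({0}) = {0}
'b' @ 1: {}  — no active states
rest 'eabbeee' ignored (set empty)
after full input: {}  (accept=3 not in)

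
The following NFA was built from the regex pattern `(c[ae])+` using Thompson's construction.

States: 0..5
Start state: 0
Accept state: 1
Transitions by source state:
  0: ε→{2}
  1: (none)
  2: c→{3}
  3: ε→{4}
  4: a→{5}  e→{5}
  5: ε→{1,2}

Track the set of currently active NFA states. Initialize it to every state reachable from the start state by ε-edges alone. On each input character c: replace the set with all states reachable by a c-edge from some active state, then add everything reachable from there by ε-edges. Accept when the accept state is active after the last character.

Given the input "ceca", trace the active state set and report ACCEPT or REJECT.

start: ε-closure({0}) = {0,2}
'c' @ 1: {3,4}
'e' @ 2: {1,2,5}  (accept∈set)
'c' @ 3: {3,4}
'a' @ 4: {1,2,5}  (accept∈set)
end set {1,2,5} — state 1 in

Answer: ACCEPT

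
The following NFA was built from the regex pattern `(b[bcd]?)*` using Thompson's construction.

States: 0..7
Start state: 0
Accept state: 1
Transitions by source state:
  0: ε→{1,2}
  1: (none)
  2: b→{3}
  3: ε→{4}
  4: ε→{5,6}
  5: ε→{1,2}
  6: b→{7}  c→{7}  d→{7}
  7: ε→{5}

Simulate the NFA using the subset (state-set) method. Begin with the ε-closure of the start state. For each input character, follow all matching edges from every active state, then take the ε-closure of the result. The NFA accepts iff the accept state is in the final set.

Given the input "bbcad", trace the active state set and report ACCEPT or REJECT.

initial (ε-close {0}): {0,1,2}
'b' @ 1: {1,2,3,4,5,6}  [accepting]
'b' @ 2: {1,2,3,4,5,6,7}  [accepting]
'c' @ 3: {1,2,5,7}  [accepting]
'a' @ 4: {}  — no active states
rest 'd' ignored (set empty)
final: {}; accept 1 not in set

Answer: REJECT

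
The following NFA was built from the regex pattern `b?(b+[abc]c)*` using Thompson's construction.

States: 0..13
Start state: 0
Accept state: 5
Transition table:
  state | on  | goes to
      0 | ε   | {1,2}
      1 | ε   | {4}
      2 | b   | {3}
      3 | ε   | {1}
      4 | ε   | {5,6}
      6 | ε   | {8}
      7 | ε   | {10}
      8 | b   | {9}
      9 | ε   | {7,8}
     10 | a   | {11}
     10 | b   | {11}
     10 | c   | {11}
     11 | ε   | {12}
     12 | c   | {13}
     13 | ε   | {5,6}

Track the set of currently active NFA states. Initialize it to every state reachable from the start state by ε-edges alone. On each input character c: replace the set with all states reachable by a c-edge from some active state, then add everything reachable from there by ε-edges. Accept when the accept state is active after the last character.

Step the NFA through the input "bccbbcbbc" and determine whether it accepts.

Answer: ACCEPT

Trace:
S₀ = ε-closure({0}) = {0,1,2,4,5,6,8}
'b' @ 1: {1,3,4,5,6,7,8,9,10}  (accept∈set)
'c' @ 2: {11,12}
'c' @ 3: {5,6,8,13}  (accept∈set)
'b' @ 4: {7,8,9,10}
'b' @ 5: {7,8,9,10,11,12}
'c' @ 6: {5,6,8,11,12,13}  (accept∈set)
'b' @ 7: {7,8,9,10}
'b' @ 8: {7,8,9,10,11,12}
'c' @ 9: {5,6,8,11,12,13}  (accept∈set)
end set {5,6,8,11,12,13} — state 5 in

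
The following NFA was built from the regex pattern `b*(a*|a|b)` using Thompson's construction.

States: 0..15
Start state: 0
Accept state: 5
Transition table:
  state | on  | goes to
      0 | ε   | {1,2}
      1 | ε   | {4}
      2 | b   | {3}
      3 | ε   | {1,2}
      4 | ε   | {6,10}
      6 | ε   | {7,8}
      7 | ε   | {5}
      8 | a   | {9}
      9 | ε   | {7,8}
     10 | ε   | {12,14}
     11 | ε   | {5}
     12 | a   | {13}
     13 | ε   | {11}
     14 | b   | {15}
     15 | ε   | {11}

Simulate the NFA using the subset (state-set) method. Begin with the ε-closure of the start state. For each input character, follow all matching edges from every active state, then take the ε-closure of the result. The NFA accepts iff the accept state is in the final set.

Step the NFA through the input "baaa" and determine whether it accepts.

Answer: ACCEPT

Derivation:
initial (ε-close {0}): {0,1,2,4,5,6,7,8,10,12,14}
'b' @ 1: {1,2,3,4,5,6,7,8,10,11,12,14,15}  ✓accept
'a' @ 2: {5,7,8,9,11,13}  ✓accept
'a' @ 3: {5,7,8,9}  ✓accept
'a' @ 4: {5,7,8,9}  ✓accept
after full input: {5,7,8,9}  (accept=5 in)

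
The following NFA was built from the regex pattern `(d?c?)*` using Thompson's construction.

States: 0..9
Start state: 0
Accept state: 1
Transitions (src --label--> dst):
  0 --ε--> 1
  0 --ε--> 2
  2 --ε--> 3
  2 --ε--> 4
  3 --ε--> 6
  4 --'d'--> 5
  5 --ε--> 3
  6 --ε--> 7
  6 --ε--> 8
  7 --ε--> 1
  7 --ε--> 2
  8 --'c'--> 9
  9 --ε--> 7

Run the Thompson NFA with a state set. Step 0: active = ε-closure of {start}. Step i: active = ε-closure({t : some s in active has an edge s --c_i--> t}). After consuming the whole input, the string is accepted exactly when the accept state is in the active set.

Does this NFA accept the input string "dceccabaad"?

S₀ = ε-closure({0}) = {0,1,2,3,4,6,7,8}
'd' @ 1: {1,2,3,4,5,6,7,8}  (accept∈set)
'c' @ 2: {1,2,3,4,6,7,8,9}  (accept∈set)
'e' @ 3: {}  — state set empty
rest 'ccabaad' ignored (set empty)
after full input: {}  (accept=1 not in)

Answer: REJECT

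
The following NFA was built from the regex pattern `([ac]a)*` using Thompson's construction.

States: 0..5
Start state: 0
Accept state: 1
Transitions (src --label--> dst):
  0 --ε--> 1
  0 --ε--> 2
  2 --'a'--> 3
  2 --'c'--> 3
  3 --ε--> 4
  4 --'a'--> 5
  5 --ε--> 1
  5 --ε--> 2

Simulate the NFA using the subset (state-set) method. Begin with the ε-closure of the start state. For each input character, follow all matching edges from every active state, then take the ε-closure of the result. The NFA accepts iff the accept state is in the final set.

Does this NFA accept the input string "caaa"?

Answer: ACCEPT

Steps:
start: ε-closure({0}) = {0,1,2}
'c' @ 1: {3,4}
'a' @ 2: {1,2,5}  [accepting]
'a' @ 3: {3,4}
'a' @ 4: {1,2,5}  [accepting]
final: {1,2,5}; accept 1 in set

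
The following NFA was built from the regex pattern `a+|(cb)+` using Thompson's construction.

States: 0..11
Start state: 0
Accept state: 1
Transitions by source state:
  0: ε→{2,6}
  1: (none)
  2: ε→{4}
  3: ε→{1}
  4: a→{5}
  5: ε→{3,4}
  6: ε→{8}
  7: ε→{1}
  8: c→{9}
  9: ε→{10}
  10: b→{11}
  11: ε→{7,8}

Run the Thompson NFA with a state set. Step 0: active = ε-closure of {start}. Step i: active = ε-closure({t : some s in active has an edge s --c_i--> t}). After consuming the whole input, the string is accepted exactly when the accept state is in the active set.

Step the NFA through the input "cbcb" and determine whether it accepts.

initial (ε-close {0}): {0,2,4,6,8}
'c' @ 1: {9,10}
'b' @ 2: {1,7,8,11}  [accepting]
'c' @ 3: {9,10}
'b' @ 4: {1,7,8,11}  [accepting]
after full input: {1,7,8,11}  (accept=1 in)

Answer: ACCEPT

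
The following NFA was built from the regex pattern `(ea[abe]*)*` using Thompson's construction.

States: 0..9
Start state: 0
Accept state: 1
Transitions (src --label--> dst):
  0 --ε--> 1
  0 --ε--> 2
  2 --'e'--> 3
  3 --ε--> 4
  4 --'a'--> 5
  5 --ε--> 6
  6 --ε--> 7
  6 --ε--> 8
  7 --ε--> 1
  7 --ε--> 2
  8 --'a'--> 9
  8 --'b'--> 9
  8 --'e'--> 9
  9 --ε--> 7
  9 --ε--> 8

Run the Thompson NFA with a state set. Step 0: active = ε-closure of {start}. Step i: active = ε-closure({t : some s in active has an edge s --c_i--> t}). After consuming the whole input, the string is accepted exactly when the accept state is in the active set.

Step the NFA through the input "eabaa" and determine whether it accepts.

Answer: ACCEPT

Derivation:
start: ε-closure({0}) = {0,1,2}
'e' @ 1: {3,4}
'a' @ 2: {1,2,5,6,7,8}  ✓accept
'b' @ 3: {1,2,7,8,9}  ✓accept
'a' @ 4: {1,2,7,8,9}  ✓accept
'a' @ 5: {1,2,7,8,9}  ✓accept
final: {1,2,7,8,9}; accept 1 in set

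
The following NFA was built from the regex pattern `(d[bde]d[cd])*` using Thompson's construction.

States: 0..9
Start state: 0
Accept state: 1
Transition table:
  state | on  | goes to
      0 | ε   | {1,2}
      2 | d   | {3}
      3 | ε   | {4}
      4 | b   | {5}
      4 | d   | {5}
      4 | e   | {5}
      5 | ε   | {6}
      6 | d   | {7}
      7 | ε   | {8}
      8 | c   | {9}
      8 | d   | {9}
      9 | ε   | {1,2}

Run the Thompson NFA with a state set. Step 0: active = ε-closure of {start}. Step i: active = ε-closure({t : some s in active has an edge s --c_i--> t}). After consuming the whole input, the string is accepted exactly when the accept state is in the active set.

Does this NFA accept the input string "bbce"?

start: ε-closure({0}) = {0,1,2}
'b' @ 1: {}  — no active states
rest 'bce' ignored (set empty)
final: {}; accept 1 not in set

Answer: REJECT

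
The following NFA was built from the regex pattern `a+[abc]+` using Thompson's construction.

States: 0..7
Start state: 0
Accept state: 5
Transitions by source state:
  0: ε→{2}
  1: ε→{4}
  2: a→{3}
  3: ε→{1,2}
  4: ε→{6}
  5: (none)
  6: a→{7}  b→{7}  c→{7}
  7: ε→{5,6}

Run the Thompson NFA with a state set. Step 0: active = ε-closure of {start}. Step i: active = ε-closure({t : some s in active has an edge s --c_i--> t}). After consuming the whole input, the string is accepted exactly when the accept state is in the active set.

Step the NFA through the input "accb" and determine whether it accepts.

Answer: ACCEPT

Trace:
start: ε-closure({0}) = {0,2}
'a' @ 1: {1,2,3,4,6}
'c' @ 2: {5,6,7}  (accept∈set)
'c' @ 3: {5,6,7}  (accept∈set)
'b' @ 4: {5,6,7}  (accept∈set)
end set {5,6,7} — state 5 in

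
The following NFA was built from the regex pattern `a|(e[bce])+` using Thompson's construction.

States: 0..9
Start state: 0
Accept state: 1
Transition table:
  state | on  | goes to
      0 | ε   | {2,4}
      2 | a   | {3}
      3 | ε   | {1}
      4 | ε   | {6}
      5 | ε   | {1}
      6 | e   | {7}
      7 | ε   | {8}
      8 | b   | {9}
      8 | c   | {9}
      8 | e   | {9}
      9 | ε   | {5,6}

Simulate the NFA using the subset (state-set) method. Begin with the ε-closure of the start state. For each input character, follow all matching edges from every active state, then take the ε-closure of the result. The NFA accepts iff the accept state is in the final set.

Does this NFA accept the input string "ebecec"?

start: ε-closure({0}) = {0,2,4,6}
'e' @ 1: {7,8}
'b' @ 2: {1,5,6,9}  (accept∈set)
'e' @ 3: {7,8}
'c' @ 4: {1,5,6,9}  (accept∈set)
'e' @ 5: {7,8}
'c' @ 6: {1,5,6,9}  (accept∈set)
after full input: {1,5,6,9}  (accept=1 in)

Answer: ACCEPT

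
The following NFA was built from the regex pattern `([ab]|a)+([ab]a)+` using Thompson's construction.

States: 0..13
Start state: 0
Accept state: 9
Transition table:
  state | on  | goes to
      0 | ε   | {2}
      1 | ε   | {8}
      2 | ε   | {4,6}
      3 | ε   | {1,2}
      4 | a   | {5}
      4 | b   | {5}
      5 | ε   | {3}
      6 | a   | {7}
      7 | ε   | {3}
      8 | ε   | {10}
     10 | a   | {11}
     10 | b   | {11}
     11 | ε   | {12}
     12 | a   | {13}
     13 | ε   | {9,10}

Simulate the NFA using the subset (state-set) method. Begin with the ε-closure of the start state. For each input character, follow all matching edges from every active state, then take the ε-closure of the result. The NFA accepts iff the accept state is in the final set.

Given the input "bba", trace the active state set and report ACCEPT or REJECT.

initial (ε-close {0}): {0,2,4,6}
'b' @ 1: {1,2,3,4,5,6,8,10}
'b' @ 2: {1,2,3,4,5,6,8,10,11,12}
'a' @ 3: {1,2,3,4,5,6,7,8,9,10,11,12,13}  (accept∈set)
final: {1,2,3,4,5,6,7,8,9,10,11,12,13}; accept 9 in set

Answer: ACCEPT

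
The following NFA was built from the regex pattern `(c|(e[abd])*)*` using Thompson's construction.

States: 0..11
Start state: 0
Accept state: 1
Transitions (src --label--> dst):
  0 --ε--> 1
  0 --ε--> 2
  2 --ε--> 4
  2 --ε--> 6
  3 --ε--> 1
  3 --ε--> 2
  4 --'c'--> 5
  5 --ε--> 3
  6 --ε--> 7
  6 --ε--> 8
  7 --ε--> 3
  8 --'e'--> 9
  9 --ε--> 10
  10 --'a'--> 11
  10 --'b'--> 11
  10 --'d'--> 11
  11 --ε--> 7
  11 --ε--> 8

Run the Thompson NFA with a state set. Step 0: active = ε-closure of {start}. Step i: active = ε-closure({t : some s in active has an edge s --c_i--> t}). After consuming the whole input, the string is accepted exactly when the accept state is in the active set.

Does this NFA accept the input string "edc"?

initial (ε-close {0}): {0,1,2,3,4,6,7,8}
'e' @ 1: {9,10}
'd' @ 2: {1,2,3,4,6,7,8,11}  ✓accept
'c' @ 3: {1,2,3,4,5,6,7,8}  ✓accept
end set {1,2,3,4,5,6,7,8} — state 1 in

Answer: ACCEPT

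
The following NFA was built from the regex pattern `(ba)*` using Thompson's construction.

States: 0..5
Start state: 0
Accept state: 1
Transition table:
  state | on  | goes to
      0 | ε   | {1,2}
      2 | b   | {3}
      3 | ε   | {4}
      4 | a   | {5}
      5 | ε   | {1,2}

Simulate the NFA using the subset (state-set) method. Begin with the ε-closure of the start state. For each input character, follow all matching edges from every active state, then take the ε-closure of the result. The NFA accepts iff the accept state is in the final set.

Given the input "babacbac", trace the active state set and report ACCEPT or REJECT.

start: ε-closure({0}) = {0,1,2}
'b' @ 1: {3,4}
'a' @ 2: {1,2,5}  (accept∈set)
'b' @ 3: {3,4}
'a' @ 4: {1,2,5}  (accept∈set)
'c' @ 5: {}  — no active states
rest 'bac' ignored (set empty)
after full input: {}  (accept=1 not in)

Answer: REJECT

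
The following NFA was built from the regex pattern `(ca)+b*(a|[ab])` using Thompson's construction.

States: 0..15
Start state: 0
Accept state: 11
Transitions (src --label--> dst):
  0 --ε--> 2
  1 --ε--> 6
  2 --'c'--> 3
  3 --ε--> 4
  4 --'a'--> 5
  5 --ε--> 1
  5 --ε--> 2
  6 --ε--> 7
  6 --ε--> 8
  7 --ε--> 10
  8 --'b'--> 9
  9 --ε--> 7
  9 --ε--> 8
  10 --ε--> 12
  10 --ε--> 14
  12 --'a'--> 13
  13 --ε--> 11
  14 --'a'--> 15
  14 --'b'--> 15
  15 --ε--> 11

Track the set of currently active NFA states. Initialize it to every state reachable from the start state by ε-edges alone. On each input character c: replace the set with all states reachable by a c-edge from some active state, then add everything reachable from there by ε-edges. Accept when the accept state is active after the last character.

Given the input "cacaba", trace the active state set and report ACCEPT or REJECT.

Answer: ACCEPT

Derivation:
start: ε-closure({0}) = {0,2}
'c' @ 1: {3,4}
'a' @ 2: {1,2,5,6,7,8,10,12,14}
'c' @ 3: {3,4}
'a' @ 4: {1,2,5,6,7,8,10,12,14}
'b' @ 5: {7,8,9,10,11,12,14,15}  [accepting]
'a' @ 6: {11,13,15}  [accepting]
after full input: {11,13,15}  (accept=11 in)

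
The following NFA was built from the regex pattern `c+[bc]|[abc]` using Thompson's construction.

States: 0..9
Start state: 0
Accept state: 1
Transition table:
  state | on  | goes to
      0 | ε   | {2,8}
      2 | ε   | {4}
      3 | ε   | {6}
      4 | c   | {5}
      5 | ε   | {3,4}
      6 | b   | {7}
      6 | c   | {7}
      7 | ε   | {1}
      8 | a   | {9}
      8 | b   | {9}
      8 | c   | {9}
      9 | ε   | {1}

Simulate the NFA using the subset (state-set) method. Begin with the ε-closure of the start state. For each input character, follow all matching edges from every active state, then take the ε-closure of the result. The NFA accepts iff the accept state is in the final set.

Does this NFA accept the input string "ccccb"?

Answer: ACCEPT

Steps:
initial (ε-close {0}): {0,2,4,8}
'c' @ 1: {1,3,4,5,6,9}  [accepting]
'c' @ 2: {1,3,4,5,6,7}  [accepting]
'c' @ 3: {1,3,4,5,6,7}  [accepting]
'c' @ 4: {1,3,4,5,6,7}  [accepting]
'b' @ 5: {1,7}  [accepting]
final: {1,7}; accept 1 in set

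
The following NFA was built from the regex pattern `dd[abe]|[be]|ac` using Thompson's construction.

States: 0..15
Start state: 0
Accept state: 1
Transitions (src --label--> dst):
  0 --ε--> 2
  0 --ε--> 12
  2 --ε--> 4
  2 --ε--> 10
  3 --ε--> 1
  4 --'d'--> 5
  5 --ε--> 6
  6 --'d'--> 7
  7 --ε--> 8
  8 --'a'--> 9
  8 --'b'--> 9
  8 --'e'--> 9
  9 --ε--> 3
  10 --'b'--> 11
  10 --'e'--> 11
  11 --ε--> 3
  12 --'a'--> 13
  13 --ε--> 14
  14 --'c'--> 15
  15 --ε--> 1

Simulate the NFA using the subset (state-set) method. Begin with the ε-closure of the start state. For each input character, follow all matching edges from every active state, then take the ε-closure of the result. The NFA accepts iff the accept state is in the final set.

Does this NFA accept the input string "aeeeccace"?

S₀ = ε-closure({0}) = {0,2,4,10,12}
'a' @ 1: {13,14}
'e' @ 2: {}  — state set empty
rest 'eeccace' ignored (set empty)
end set {} — state 1 not in

Answer: REJECT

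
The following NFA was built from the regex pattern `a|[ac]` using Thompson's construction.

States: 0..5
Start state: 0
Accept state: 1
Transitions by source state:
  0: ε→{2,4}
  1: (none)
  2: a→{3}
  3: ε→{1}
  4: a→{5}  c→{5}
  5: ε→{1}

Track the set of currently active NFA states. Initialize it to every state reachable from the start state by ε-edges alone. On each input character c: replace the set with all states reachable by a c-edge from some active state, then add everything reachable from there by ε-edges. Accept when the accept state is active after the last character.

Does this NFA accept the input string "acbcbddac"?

Answer: REJECT

Derivation:
initial (ε-close {0}): {0,2,4}
'a' @ 1: {1,3,5}  [accepting]
'c' @ 2: {}  — dead — no transitions
rest 'bcbddac' ignored (set empty)
end set {} — state 1 not in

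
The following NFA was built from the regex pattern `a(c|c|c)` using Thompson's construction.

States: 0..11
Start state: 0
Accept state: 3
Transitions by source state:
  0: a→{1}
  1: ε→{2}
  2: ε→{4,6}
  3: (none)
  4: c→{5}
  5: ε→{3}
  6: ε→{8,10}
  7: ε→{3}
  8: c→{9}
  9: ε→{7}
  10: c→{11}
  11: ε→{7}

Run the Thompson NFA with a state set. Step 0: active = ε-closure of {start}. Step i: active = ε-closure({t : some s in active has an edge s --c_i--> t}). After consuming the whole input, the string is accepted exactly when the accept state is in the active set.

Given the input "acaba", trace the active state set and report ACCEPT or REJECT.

start: ε-closure({0}) = {0}
'a' @ 1: {1,2,4,6,8,10}
'c' @ 2: {3,5,7,9,11}  ✓accept
'a' @ 3: {}  — no active states
rest 'ba' ignored (set empty)
final: {}; accept 3 not in set

Answer: REJECT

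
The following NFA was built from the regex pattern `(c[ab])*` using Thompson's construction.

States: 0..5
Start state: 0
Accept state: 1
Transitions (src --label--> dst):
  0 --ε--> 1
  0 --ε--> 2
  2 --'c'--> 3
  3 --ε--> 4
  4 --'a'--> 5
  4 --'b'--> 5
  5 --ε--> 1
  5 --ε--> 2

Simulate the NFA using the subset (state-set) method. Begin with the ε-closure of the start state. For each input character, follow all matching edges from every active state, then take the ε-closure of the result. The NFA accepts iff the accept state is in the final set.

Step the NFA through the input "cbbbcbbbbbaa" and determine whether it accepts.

Answer: REJECT

Trace:
start: ε-closure({0}) = {0,1,2}
'c' @ 1: {3,4}
'b' @ 2: {1,2,5}  ✓accept
'b' @ 3: {}  — state set empty
rest 'bcbbbbbaa' ignored (set empty)
after full input: {}  (accept=1 not in)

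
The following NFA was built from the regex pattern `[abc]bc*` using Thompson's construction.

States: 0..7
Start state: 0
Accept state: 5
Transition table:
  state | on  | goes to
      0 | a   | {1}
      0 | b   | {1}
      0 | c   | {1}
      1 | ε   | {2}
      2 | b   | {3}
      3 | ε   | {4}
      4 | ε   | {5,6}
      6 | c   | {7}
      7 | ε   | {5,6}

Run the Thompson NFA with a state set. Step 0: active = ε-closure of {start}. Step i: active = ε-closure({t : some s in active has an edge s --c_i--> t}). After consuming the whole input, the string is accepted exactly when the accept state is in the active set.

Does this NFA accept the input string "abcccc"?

initial (ε-close {0}): {0}
'a' @ 1: {1,2}
'b' @ 2: {3,4,5,6}  ✓accept
'c' @ 3: {5,6,7}  ✓accept
'c' @ 4: {5,6,7}  ✓accept
'c' @ 5: {5,6,7}  ✓accept
'c' @ 6: {5,6,7}  ✓accept
end set {5,6,7} — state 5 in

Answer: ACCEPT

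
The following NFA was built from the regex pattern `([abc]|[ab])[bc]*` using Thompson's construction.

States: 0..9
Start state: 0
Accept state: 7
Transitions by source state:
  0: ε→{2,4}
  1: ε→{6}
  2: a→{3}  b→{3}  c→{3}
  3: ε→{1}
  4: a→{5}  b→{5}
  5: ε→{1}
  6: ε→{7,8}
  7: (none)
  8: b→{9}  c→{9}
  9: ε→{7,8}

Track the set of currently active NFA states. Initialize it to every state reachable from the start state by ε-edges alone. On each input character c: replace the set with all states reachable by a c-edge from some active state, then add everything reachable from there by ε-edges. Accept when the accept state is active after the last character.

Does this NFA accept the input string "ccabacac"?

Answer: REJECT

Trace:
S₀ = ε-closure({0}) = {0,2,4}
'c' @ 1: {1,3,6,7,8}  ✓accept
'c' @ 2: {7,8,9}  ✓accept
'a' @ 3: {}  — state set empty
rest 'bacac' ignored (set empty)
end set {} — state 7 not in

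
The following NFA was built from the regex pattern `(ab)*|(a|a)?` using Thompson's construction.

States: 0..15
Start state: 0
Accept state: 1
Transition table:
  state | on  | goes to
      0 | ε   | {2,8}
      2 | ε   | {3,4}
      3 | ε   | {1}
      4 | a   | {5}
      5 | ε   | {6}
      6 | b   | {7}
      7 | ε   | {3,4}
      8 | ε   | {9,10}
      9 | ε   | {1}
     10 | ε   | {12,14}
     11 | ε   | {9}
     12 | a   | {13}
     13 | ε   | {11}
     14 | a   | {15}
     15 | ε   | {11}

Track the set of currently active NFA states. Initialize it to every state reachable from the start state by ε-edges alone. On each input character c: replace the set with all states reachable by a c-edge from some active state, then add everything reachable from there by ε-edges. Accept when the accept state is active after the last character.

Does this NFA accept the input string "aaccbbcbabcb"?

Answer: REJECT

Trace:
S₀ = ε-closure({0}) = {0,1,2,3,4,8,9,10,12,14}
'a' @ 1: {1,5,6,9,11,13,15}  [accepting]
'a' @ 2: {}  — state set empty
rest 'ccbbcbabcb' ignored (set empty)
final: {}; accept 1 not in set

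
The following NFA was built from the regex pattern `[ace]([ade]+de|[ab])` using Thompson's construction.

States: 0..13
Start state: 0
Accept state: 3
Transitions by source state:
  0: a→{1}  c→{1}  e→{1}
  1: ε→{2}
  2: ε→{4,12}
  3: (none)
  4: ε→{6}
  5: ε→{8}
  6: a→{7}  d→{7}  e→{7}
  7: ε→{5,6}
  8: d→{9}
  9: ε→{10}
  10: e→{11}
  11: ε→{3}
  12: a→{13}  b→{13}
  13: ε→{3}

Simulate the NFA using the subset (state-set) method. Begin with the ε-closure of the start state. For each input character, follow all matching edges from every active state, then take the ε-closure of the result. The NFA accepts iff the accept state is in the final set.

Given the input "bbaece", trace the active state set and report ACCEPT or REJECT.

start: ε-closure({0}) = {0}
'b' @ 1: {}  — no active states
rest 'baece' ignored (set empty)
final: {}; accept 3 not in set

Answer: REJECT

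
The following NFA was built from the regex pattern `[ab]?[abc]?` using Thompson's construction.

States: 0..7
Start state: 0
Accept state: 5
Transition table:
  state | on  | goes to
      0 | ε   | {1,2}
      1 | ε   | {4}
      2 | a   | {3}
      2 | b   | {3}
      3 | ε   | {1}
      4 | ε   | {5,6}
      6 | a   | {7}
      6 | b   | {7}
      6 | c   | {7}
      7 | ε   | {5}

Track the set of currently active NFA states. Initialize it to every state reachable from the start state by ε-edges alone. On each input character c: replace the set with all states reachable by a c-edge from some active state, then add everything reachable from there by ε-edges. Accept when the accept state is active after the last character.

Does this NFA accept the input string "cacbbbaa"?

start: ε-closure({0}) = {0,1,2,4,5,6}
'c' @ 1: {5,7}  [accepting]
'a' @ 2: {}  — state set empty
rest 'cbbbaa' ignored (set empty)
final: {}; accept 5 not in set

Answer: REJECT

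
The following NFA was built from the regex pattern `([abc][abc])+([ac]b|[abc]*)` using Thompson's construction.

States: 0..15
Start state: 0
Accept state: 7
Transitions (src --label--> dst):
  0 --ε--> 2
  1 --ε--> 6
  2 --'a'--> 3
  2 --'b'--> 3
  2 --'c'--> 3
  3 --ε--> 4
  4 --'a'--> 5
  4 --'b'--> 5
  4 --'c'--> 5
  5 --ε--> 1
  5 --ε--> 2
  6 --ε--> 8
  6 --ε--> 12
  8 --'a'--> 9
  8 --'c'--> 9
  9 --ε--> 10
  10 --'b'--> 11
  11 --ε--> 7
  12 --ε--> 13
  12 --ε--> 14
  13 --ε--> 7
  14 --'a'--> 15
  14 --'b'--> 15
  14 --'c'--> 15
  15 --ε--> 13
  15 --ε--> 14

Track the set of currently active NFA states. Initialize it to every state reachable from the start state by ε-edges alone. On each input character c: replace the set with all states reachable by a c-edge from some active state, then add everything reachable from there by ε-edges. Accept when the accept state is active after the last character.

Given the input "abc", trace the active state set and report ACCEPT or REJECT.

Answer: ACCEPT

Derivation:
start: ε-closure({0}) = {0,2}
'a' @ 1: {3,4}
'b' @ 2: {1,2,5,6,7,8,12,13,14}  ✓accept
'c' @ 3: {3,4,7,9,10,13,14,15}  ✓accept
final: {3,4,7,9,10,13,14,15}; accept 7 in set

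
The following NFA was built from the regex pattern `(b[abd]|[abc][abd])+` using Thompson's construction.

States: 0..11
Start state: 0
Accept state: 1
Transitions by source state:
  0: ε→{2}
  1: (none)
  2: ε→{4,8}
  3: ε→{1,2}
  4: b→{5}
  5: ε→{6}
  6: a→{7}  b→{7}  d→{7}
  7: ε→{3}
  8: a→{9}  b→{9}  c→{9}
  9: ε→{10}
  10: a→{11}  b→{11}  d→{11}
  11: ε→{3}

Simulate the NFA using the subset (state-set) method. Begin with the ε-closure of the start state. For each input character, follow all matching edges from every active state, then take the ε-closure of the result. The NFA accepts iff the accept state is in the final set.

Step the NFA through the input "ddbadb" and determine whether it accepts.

Answer: REJECT

Steps:
S₀ = ε-closure({0}) = {0,2,4,8}
'd' @ 1: {}  — no active states
rest 'dbadb' ignored (set empty)
final: {}; accept 1 not in set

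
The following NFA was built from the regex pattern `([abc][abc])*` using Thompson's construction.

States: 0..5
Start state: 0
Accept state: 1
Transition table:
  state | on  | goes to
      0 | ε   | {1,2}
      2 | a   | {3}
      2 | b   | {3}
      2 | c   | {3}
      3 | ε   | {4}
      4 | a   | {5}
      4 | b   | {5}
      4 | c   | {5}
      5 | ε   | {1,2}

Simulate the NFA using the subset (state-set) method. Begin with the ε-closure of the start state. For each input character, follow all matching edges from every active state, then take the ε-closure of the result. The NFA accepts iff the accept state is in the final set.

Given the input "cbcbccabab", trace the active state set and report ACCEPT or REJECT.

initial (ε-close {0}): {0,1,2}
'c' @ 1: {3,4}
'b' @ 2: {1,2,5}  ✓accept
'c' @ 3: {3,4}
'b' @ 4: {1,2,5}  ✓accept
'c' @ 5: {3,4}
'c' @ 6: {1,2,5}  ✓accept
'a' @ 7: {3,4}
'b' @ 8: {1,2,5}  ✓accept
'a' @ 9: {3,4}
'b' @ 10: {1,2,5}  ✓accept
end set {1,2,5} — state 1 in

Answer: ACCEPT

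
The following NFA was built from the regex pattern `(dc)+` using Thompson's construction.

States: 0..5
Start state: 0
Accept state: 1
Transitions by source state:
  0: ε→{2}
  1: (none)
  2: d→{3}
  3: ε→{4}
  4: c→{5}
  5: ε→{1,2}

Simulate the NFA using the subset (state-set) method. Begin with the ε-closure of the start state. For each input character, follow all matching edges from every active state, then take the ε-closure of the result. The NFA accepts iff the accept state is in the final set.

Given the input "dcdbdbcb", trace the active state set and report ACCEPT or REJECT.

Answer: REJECT

Trace:
S₀ = ε-closure({0}) = {0,2}
'd' @ 1: {3,4}
'c' @ 2: {1,2,5}  ✓accept
'd' @ 3: {3,4}
'b' @ 4: {}  — dead — no transitions
rest 'dbcb' ignored (set empty)
final: {}; accept 1 not in set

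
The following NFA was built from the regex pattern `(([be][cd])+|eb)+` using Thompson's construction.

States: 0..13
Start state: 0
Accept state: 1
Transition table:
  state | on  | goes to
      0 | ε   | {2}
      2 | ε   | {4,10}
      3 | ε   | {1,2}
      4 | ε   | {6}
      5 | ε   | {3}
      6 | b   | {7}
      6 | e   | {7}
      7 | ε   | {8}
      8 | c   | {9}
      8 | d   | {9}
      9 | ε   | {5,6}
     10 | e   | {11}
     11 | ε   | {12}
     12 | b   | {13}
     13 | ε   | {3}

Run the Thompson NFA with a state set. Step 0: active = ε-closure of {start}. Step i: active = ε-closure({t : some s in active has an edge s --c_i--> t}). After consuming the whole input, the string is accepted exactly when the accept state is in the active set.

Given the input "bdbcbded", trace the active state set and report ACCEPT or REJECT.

Answer: ACCEPT

Steps:
initial (ε-close {0}): {0,2,4,6,10}
'b' @ 1: {7,8}
'd' @ 2: {1,2,3,4,5,6,9,10}  [accepting]
'b' @ 3: {7,8}
'c' @ 4: {1,2,3,4,5,6,9,10}  [accepting]
'b' @ 5: {7,8}
'd' @ 6: {1,2,3,4,5,6,9,10}  [accepting]
'e' @ 7: {7,8,11,12}
'd' @ 8: {1,2,3,4,5,6,9,10}  [accepting]
after full input: {1,2,3,4,5,6,9,10}  (accept=1 in)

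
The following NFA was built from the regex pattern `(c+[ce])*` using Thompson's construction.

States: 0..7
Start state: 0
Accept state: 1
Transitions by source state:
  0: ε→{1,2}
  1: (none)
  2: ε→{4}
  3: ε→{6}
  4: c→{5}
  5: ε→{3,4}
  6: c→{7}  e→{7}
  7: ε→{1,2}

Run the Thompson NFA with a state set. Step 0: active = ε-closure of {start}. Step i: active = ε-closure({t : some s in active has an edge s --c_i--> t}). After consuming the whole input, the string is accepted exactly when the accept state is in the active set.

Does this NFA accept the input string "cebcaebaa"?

start: ε-closure({0}) = {0,1,2,4}
'c' @ 1: {3,4,5,6}
'e' @ 2: {1,2,4,7}  [accepting]
'b' @ 3: {}  — state set empty
rest 'caebaa' ignored (set empty)
end set {} — state 1 not in

Answer: REJECT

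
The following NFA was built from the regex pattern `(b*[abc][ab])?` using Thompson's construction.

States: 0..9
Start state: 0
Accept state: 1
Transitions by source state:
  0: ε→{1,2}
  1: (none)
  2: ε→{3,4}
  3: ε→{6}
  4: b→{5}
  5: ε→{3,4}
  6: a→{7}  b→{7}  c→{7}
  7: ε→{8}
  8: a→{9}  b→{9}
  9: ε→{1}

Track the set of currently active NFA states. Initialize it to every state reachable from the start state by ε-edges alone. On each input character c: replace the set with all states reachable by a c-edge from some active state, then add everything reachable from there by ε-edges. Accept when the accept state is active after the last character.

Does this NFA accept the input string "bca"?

initial (ε-close {0}): {0,1,2,3,4,6}
'b' @ 1: {3,4,5,6,7,8}
'c' @ 2: {7,8}
'a' @ 3: {1,9}  (accept∈set)
after full input: {1,9}  (accept=1 in)

Answer: ACCEPT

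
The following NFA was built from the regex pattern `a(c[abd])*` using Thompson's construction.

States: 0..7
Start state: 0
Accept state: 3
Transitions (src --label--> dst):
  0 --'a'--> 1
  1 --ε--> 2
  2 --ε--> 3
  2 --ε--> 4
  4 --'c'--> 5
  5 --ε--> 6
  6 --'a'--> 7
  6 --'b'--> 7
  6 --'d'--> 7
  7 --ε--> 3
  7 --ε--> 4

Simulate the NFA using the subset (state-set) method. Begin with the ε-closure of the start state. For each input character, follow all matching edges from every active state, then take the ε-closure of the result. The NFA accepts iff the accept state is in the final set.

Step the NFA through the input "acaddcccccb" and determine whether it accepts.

Answer: REJECT

Derivation:
initial (ε-close {0}): {0}
'a' @ 1: {1,2,3,4}  (accept∈set)
'c' @ 2: {5,6}
'a' @ 3: {3,4,7}  (accept∈set)
'd' @ 4: {}  — dead — no transitions
rest 'dcccccb' ignored (set empty)
end set {} — state 3 not in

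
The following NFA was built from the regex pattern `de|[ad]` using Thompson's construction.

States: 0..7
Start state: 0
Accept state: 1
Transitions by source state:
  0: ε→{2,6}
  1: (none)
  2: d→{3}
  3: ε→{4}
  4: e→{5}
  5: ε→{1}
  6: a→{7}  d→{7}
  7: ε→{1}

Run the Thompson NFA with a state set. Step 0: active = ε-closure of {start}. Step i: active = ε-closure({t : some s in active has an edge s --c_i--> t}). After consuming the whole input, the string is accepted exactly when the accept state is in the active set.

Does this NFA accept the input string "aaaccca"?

Answer: REJECT

Steps:
initial (ε-close {0}): {0,2,6}
'a' @ 1: {1,7}  (accept∈set)
'a' @ 2: {}  — no active states
rest 'accca' ignored (set empty)
final: {}; accept 1 not in set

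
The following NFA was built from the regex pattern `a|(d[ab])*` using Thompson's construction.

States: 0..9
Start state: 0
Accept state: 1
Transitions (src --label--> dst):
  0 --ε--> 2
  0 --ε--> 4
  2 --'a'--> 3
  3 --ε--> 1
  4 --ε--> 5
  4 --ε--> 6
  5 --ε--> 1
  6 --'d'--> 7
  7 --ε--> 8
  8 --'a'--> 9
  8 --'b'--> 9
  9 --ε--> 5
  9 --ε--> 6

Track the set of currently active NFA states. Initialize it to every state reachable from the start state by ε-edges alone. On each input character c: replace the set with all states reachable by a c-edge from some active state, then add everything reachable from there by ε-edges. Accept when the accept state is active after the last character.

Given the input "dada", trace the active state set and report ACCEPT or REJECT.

Answer: ACCEPT

Trace:
initial (ε-close {0}): {0,1,2,4,5,6}
'd' @ 1: {7,8}
'a' @ 2: {1,5,6,9}  ✓accept
'd' @ 3: {7,8}
'a' @ 4: {1,5,6,9}  ✓accept
final: {1,5,6,9}; accept 1 in set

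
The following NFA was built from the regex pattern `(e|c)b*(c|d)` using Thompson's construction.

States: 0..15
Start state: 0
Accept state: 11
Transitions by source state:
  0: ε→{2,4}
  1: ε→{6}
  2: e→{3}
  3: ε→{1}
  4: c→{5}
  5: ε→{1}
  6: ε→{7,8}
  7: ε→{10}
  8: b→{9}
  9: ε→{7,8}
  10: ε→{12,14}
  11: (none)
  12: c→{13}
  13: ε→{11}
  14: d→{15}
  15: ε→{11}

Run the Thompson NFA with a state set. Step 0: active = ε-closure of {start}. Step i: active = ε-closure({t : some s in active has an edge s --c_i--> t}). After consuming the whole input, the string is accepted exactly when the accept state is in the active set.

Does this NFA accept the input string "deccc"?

initial (ε-close {0}): {0,2,4}
'd' @ 1: {}  — no active states
rest 'eccc' ignored (set empty)
after full input: {}  (accept=11 not in)

Answer: REJECT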